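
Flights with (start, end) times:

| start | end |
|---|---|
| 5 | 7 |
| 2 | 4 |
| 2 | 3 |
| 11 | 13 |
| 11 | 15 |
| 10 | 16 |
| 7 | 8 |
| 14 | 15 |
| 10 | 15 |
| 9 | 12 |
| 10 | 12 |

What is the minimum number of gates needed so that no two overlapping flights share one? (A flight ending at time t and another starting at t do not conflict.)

6

Count concurrent intervals with a sweep; the peak is the room count.
Events (time:±→running): 2:+→1 2:+→2 3:-→1 4:-→0 5:+→1 7:-→0 7:+→1 8:-→0 9:+→1 10:+→2 10:+→3 10:+→4 11:+→5 11:+→6 … peak 6.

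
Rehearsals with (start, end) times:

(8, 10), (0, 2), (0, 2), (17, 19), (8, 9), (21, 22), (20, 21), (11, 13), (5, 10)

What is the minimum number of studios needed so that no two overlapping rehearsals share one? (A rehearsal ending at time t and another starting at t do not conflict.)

Events (time:±→running): 0:+→1 0:+→2 2:-→1 2:-→0 5:+→1 8:+→2 8:+→3 … peak 3.

3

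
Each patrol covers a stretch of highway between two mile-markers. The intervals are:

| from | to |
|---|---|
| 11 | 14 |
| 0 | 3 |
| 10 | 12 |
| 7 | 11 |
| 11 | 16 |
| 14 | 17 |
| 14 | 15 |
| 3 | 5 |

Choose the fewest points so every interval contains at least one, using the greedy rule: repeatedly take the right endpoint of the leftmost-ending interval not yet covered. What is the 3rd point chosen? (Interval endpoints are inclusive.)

15

Sorted: [0,3] [3,5] [7,11] [10,12] [11,14] [14,15] [11,16] [14,17]
{[0,3],[3,5]} hit by 3; {[7,11],[10,12],[11,14]} hit by 11; {[14,15],[11,16],[14,17]} hit by 15.
Points: 3, 11, 15 (3 total).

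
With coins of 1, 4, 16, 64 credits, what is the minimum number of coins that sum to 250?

10

250 − 3×64→58 − 3×16→10 − 2×4→2 − 2×1→0
Total coins = 3 + 3 + 2 + 2 = 10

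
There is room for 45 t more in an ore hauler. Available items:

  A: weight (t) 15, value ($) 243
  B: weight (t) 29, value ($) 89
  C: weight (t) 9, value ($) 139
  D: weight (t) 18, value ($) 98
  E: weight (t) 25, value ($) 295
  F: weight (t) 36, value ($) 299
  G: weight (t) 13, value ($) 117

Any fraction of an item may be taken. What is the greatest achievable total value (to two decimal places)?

629.80

Greedy by value/weight ratio, highest first.
Ratios (sorted): A 16.20, C 15.44, E 11.80, G 9.00, F 8.31, D 5.44, B 3.07
take A (15 @ 243); take C (9 @ 139); take 21/25 of E → 247.80. Capacity used 45/45.
Total value = 629.80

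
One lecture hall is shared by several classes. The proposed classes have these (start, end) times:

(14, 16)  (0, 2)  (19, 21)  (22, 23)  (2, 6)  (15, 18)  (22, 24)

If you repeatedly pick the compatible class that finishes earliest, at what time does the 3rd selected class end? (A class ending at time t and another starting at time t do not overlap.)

Order by finish time; keep every interval that doesn't clash with the previous kept one.
Sorted by end: (0,2)  (2,6)  (14,16)  (15,18)  (19,21)  (22,23)  (22,24)
take (0,2); take (2,6); take (14,16); take (19,21); take (22,23).
Selected: (0,2) (2,6) (14,16) (19,21) (22,23)

16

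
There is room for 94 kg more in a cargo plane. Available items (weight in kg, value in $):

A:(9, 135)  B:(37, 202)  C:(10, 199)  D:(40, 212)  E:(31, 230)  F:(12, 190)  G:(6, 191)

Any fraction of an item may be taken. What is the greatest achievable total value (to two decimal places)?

1086.95

Order: G (191/6=31.83) > C (199/10=19.90) > F (190/12=15.83) > A (135/9=15.00) > E (230/31=7.42) > B (202/37=5.46) > D (212/40=5.30)
Fill: take G (6 @ 191) → take C (10 @ 199) → take F (12 @ 190) → take A (9 @ 135) → take E (31 @ 230) → take 26/37 of B → 141.95; 94/94 used.
Total value = 1086.95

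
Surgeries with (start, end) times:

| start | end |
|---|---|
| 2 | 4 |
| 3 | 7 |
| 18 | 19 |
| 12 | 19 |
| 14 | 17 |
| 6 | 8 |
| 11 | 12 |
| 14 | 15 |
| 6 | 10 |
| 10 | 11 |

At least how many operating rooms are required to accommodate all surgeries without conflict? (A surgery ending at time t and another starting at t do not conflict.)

starts: [2, 3, 6, 6, 10, 11, 12, 14, 14, 18]
ends:   [4, 7, 8, 10, 11, 12, 15, 17, 19, 19]
s2→1 s3→2 e4→1 s6→2 s6→3  — peak 3.

3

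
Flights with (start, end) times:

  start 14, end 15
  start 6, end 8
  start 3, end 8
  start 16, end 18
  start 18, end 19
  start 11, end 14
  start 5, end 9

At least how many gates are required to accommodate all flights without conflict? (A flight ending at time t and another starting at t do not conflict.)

Events (time:±→running): 3:+→1 5:+→2 6:+→3 … peak 3.

3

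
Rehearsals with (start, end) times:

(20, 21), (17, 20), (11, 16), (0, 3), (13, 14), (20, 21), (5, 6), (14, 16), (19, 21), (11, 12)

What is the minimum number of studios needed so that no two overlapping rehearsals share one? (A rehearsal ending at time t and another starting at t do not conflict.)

starts: [0, 5, 11, 11, 13, 14, 17, 19, 20, 20]
ends:   [3, 6, 12, 14, 16, 16, 20, 21, 21, 21]
s0→1 e3→0 s5→1 e6→0 s11→1 s11→2 e12→1 s13→2 e14→1 s14→2 e16→1 e16→0 s17→1 s19→2 e20→1 s20→2 s20→3  — peak 3.

3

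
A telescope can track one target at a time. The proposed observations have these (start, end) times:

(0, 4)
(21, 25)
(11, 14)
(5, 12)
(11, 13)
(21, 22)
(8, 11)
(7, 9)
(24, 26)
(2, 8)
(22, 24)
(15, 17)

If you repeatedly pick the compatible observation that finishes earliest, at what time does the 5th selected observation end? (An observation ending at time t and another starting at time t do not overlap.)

Order by finish time; keep every interval that doesn't clash with the previous kept one.
By end time: (0,4), (2,8), (7,9), (8,11), (5,12), (11,13), (11,14), (15,17), (21,22), (22,24), (21,25), (24,26).
Pick (0,4); next start ≥ 4 → (7,9); next start ≥ 9 → (11,13); next start ≥ 13 → (15,17); next start ≥ 17 → (21,22); next start ≥ 22 → (22,24); next start ≥ 24 → (24,26).
Selected: (0,4) (7,9) (11,13) (15,17) (21,22) (22,24) (24,26)

22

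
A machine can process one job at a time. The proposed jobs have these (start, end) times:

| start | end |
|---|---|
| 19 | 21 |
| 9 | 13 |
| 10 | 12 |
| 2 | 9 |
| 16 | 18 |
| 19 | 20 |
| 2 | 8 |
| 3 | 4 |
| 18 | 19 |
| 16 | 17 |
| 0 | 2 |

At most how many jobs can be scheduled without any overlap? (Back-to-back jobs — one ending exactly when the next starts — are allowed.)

6

By end time: (0,2), (3,4), (2,8), (2,9), (10,12), (9,13), (16,17), (16,18), (18,19), (19,20), (19,21).
Pick (0,2); next start ≥ 2 → (3,4); next start ≥ 4 → (10,12); next start ≥ 12 → (16,17); next start ≥ 17 → (18,19); next start ≥ 19 → (19,20).
Selected 6 jobs.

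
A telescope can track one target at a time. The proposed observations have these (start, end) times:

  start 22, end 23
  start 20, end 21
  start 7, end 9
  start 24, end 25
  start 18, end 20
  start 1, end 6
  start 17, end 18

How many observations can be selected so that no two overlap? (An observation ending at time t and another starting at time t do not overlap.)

Greedy by earliest finish: after sorting by end time, pick each interval compatible with the last pick.
Sorted by end: (1,6)  (7,9)  (17,18)  (18,20)  (20,21)  (22,23)  (24,25)
take (1,6); take (7,9); take (17,18); take (18,20); take (20,21); take (22,23); take (24,25).
Selected 7 observations.

7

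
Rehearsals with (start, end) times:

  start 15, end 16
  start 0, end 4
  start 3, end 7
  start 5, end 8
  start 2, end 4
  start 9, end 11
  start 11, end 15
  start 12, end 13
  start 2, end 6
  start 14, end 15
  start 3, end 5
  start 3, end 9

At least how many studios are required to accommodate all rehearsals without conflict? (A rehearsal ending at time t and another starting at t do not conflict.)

starts: [0, 2, 2, 3, 3, 3, 5, 9, 11, 12, 14, 15]
ends:   [4, 4, 5, 6, 7, 8, 9, 11, 13, 15, 15, 16]
s0→1 s2→2 s2→3 s3→4 s3→5 s3→6  — peak 6.

6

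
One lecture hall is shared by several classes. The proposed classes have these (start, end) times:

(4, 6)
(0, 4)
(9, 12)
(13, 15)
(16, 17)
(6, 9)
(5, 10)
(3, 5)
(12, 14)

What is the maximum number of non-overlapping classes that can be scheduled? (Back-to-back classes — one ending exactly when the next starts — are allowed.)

6

Sorted by end: (0,4)  (3,5)  (4,6)  (6,9)  (5,10)  (9,12)  (12,14)  (13,15)  (16,17)
take (0,4); skip (3,5); take (4,6); take (6,9); take (9,12); take (12,14); take (16,17).
Selected 6 classes.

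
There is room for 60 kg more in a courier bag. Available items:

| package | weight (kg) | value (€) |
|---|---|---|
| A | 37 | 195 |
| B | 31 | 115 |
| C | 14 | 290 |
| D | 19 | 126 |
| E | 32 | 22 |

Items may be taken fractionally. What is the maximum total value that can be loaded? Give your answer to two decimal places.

Sort by value per unit weight and fill in that order.
Order: C (290/14=20.71) > D (126/19=6.63) > A (195/37=5.27) > B (115/31=3.71) > E (22/32=0.69)
Fill: take C (14 @ 290) → take D (19 @ 126) → take 27/37 of A → 142.30; 60/60 used.
Total value = 558.30

558.30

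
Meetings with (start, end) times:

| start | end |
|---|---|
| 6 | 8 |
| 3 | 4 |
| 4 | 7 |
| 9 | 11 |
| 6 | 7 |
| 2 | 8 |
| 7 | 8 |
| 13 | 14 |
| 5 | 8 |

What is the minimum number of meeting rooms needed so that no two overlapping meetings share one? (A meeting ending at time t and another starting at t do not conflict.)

The answer is the maximum number of intervals overlapping at any instant.
starts: [2, 3, 4, 5, 6, 6, 7, 9, 13]
ends:   [4, 7, 7, 8, 8, 8, 8, 11, 14]
s2→1 s3→2 e4→1 s4→2 s5→3 s6→4 s6→5  — peak 5.

5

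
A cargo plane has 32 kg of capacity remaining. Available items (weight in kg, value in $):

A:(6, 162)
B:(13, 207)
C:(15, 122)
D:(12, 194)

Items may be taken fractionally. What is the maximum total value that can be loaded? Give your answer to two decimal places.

Sort by value per unit weight and fill in that order.
Ratios (sorted): A 27.00, D 16.17, B 15.92, C 8.13
take A (6 @ 162); take D (12 @ 194); take B (13 @ 207); take 1/15 of C → 8.13. Capacity used 32/32.
Total value = 571.13

571.13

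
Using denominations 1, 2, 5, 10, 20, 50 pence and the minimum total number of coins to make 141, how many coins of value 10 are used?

141 − 2×50→41 − 2×20→1 − 1×1→0
Count of 10: 0

0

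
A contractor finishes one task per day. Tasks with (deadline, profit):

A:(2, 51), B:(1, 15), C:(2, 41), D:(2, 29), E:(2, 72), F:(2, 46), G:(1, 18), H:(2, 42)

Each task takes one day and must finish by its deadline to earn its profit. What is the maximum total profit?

123

Sort by profit descending; place each in the latest free slot ≤ its deadline.
Profit order: E=72 A=51 F=46 H=42 C=41 D=29 G=18 B=15
Assign: E→slot 2, A→slot 1, F skipped, H skipped, C skipped, D skipped, G skipped, B skipped.
Slots: [1:A] [2:E]
Profit = 51 + 72 = 123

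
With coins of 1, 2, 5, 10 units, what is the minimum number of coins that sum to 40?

4

Greedy: take as many of the largest coin as possible, then repeat with the remainder.
40 − 4×10→0
Total coins = 4 = 4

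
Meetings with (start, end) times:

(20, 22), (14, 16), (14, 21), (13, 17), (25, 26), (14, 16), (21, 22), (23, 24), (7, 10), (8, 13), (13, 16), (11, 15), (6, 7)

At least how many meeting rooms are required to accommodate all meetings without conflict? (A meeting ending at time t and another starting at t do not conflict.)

Events (time:±→running): 6:+→1 7:-→0 7:+→1 8:+→2 10:-→1 11:+→2 13:-→1 13:+→2 13:+→3 14:+→4 14:+→5 14:+→6 … peak 6.

6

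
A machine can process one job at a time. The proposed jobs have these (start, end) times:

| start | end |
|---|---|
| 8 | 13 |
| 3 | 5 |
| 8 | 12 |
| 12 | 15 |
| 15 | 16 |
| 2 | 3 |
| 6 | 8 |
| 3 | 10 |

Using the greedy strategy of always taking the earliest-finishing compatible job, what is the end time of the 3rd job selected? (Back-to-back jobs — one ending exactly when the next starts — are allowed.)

By end time: (2,3), (3,5), (6,8), (3,10), (8,12), (8,13), (12,15), (15,16).
Pick (2,3); next start ≥ 3 → (3,5); next start ≥ 5 → (6,8); next start ≥ 8 → (8,12); next start ≥ 12 → (12,15); next start ≥ 15 → (15,16).
Selected: (2,3) (3,5) (6,8) (8,12) (12,15) (15,16)

8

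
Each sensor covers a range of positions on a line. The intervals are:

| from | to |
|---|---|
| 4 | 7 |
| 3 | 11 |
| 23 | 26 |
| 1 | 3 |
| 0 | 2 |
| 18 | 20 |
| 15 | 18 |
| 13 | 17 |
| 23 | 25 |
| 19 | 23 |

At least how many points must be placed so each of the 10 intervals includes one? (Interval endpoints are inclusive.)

Sort by right endpoint; whenever an interval is uncovered, place a point at its right end.
Sorted: [0,2] [1,3] [4,7] [3,11] [13,17] [15,18] [18,20] [19,23] [23,25] [23,26]
{[0,2],[1,3]} hit by 2; {[4,7],[3,11]} hit by 7; {[13,17],[15,18]} hit by 17; {[18,20],[19,23]} hit by 20; {[23,25],[23,26]} hit by 25.
Points: 2, 7, 17, 20, 25 (5 total).

5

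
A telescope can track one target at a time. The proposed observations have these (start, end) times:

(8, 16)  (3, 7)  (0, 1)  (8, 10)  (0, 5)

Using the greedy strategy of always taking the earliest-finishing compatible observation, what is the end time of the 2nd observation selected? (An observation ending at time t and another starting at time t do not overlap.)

7

Sort by end time and greedily take each interval whose start is ≥ the last chosen end.
Sorted by end: (0,1)  (0,5)  (3,7)  (8,10)  (8,16)
take (0,1); take (3,7); take (8,10).
Selected: (0,1) (3,7) (8,10)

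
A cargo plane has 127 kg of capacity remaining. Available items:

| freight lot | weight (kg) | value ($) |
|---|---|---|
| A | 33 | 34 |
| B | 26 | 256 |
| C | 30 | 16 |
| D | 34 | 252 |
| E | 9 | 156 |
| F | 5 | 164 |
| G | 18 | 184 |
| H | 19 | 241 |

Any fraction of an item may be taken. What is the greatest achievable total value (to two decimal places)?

Order: F (164/5=32.80) > E (156/9=17.33) > H (241/19=12.68) > G (184/18=10.22) > B (256/26=9.85) > D (252/34=7.41) > A (34/33=1.03) > C (16/30=0.53)
Fill: take F (5 @ 164) → take E (9 @ 156) → take H (19 @ 241) → take G (18 @ 184) → take B (26 @ 256) → take D (34 @ 252) → take 16/33 of A → 16.48; 127/127 used.
Total value = 1269.48

1269.48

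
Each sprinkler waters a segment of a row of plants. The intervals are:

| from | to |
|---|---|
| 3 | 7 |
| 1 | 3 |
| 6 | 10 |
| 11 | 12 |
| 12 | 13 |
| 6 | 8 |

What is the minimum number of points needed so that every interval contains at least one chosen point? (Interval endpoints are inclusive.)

3

Sort by right endpoint; whenever an interval is uncovered, place a point at its right end.
Sorted: [1,3] [3,7] [6,8] [6,10] [11,12] [12,13]
{[1,3],[3,7]} hit by 3; {[6,8],[6,10]} hit by 8; {[11,12],[12,13]} hit by 12.
Points: 3, 8, 12 (3 total).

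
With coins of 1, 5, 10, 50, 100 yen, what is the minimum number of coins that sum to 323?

8

Use the largest denomination that fits, subtract, and repeat.
323 − 3×100→23 − 2×10→3 − 3×1→0
Total coins = 3 + 2 + 3 = 8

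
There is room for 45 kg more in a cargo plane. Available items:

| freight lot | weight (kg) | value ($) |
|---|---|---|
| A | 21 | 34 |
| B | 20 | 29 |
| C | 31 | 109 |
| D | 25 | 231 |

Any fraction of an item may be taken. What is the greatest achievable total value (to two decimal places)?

301.32

Sort by value per unit weight and fill in that order.
Ratios (sorted): D 9.24, C 3.52, A 1.62, B 1.45
take D (25 @ 231); take 20/31 of C → 70.32. Capacity used 45/45.
Total value = 301.32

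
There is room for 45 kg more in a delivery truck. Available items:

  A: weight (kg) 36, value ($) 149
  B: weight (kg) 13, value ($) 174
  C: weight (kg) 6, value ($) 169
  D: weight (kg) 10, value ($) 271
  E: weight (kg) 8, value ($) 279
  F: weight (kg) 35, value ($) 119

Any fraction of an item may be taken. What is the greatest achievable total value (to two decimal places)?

926.11

Order: E (279/8=34.88) > C (169/6=28.17) > D (271/10=27.10) > B (174/13=13.38) > A (149/36=4.14) > F (119/35=3.40)
Fill: take E (8 @ 279) → take C (6 @ 169) → take D (10 @ 271) → take B (13 @ 174) → take 8/36 of A → 33.11; 45/45 used.
Total value = 926.11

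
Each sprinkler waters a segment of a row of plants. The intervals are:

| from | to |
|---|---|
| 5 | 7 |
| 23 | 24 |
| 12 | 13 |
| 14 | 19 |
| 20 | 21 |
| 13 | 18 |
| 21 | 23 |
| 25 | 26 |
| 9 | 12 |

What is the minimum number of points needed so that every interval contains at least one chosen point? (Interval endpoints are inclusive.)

6

Process intervals by earliest right end; each time one isn't hit yet, stab at its right endpoint.
Sorted: [5,7] [9,12] [12,13] [13,18] [14,19] [20,21] [21,23] [23,24] [25,26]
{[5,7]} hit by 7; {[9,12],[12,13]} hit by 12; {[13,18],[14,19]} hit by 18; {[20,21],[21,23]} hit by 21; {[23,24]} hit by 24; {[25,26]} hit by 26.
Points: 7, 12, 18, 21, 24, 26 (6 total).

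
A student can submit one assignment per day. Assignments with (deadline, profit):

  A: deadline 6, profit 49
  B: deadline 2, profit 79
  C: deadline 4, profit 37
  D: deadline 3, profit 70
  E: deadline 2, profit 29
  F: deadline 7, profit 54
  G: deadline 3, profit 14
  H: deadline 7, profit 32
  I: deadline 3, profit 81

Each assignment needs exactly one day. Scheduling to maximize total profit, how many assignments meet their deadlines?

7

Profit order: I=81 B=79 D=70 F=54 A=49 C=37 H=32 E=29 G=14
Assign: I→slot 3, B→slot 2, D→slot 1, F→slot 7, A→slot 6, C→slot 4, H→slot 5, E skipped, G skipped.
Slots: [1:D] [2:B] [3:I] [4:C] [5:H] [6:A] [7:F]
7 of 9 scheduled.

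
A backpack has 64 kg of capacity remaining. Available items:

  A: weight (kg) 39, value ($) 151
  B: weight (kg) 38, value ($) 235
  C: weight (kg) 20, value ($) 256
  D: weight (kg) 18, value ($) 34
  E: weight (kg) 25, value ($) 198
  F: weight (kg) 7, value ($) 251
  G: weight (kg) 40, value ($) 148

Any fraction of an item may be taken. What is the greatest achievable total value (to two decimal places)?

779.21

Sort by value per unit weight and fill in that order.
Order: F (251/7=35.86) > C (256/20=12.80) > E (198/25=7.92) > B (235/38=6.18) > A (151/39=3.87) > G (148/40=3.70) > D (34/18=1.89)
Fill: take F (7 @ 251) → take C (20 @ 256) → take E (25 @ 198) → take 12/38 of B → 74.21; 64/64 used.
Total value = 779.21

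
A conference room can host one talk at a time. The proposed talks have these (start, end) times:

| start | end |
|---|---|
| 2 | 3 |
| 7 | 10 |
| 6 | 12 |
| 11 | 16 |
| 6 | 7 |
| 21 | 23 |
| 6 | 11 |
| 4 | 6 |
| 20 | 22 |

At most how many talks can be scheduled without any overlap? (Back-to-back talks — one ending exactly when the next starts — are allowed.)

6

Order by finish time; keep every interval that doesn't clash with the previous kept one.
Sorted by end: (2,3)  (4,6)  (6,7)  (7,10)  (6,11)  (6,12)  (11,16)  (20,22)  (21,23)
take (2,3); take (4,6); take (6,7); take (7,10); skip (6,11); skip (6,12); take (11,16); take (20,22).
Selected 6 talks.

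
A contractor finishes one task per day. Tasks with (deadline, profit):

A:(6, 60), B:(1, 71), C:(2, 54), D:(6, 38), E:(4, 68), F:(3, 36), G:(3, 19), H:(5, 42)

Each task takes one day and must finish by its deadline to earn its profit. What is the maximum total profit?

333

Sort by profit descending; place each in the latest free slot ≤ its deadline.
Profit order: B=71 E=68 A=60 C=54 H=42 D=38 F=36 G=19
Assign: B→slot 1, E→slot 4, A→slot 6, C→slot 2, H→slot 5, D→slot 3, F skipped, G skipped.
Slots: [1:B] [2:C] [3:D] [4:E] [5:H] [6:A]
Profit = 71 + 54 + 38 + 68 + 42 + 60 = 333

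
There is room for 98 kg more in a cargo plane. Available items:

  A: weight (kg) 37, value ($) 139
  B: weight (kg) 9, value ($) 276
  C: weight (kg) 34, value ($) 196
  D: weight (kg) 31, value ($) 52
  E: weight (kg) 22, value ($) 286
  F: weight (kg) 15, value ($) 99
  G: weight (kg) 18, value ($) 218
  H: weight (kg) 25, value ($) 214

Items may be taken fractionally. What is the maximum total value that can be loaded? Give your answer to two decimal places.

1144.88

Order: B (276/9=30.67) > E (286/22=13.00) > G (218/18=12.11) > H (214/25=8.56) > F (99/15=6.60) > C (196/34=5.76) > A (139/37=3.76) > D (52/31=1.68)
Fill: take B (9 @ 276) → take E (22 @ 286) → take G (18 @ 218) → take H (25 @ 214) → take F (15 @ 99) → take 9/34 of C → 51.88; 98/98 used.
Total value = 1144.88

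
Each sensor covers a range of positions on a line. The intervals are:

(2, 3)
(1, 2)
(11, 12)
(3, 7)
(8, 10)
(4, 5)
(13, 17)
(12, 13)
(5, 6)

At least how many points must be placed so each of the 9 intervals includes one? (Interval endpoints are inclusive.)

5

Sort by right endpoint; whenever an interval is uncovered, place a point at its right end.
By right end: [1,2]  [2,3]  [4,5]  [5,6]  [3,7]  [8,10]  [11,12]  [12,13]  [13,17]
[1,2] uncovered → point at 2; [4,5] uncovered → point at 5; [8,10] uncovered → point at 10; [11,12] uncovered → point at 12; [13,17] uncovered → point at 17.
Points: 2, 5, 10, 12, 17 (5 total).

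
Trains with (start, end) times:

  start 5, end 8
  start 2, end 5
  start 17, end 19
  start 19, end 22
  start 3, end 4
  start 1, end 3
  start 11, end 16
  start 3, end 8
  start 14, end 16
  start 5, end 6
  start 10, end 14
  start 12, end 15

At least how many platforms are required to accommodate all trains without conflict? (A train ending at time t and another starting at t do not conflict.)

The answer is the maximum number of intervals overlapping at any instant.
starts: [1, 2, 3, 3, 5, 5, 10, 11, 12, 14, 17, 19]
ends:   [3, 4, 5, 6, 8, 8, 14, 15, 16, 16, 19, 22]
s1→1 s2→2 e3→1 s3→2 s3→3  — peak 3.

3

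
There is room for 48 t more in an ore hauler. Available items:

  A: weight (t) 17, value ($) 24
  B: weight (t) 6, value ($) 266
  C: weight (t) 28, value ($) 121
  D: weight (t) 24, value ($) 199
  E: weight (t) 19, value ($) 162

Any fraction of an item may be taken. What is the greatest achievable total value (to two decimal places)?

618.71

Sort by value per unit weight and fill in that order.
Ratios (sorted): B 44.33, E 8.53, D 8.29, C 4.32, A 1.41
take B (6 @ 266); take E (19 @ 162); take 23/24 of D → 190.71. Capacity used 48/48.
Total value = 618.71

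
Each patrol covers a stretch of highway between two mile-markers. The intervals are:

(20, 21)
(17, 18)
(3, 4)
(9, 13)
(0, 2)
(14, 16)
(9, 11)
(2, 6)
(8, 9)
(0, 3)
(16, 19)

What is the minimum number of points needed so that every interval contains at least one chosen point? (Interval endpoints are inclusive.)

6

Sort by right endpoint; whenever an interval is uncovered, place a point at its right end.
By right end: [0,2]  [0,3]  [3,4]  [2,6]  [8,9]  [9,11]  [9,13]  [14,16]  [17,18]  [16,19]  [20,21]
[0,2] uncovered → point at 2; [3,4] uncovered → point at 4; [8,9] uncovered → point at 9; [14,16] uncovered → point at 16; [17,18] uncovered → point at 18; [20,21] uncovered → point at 21.
Points: 2, 4, 9, 16, 18, 21 (6 total).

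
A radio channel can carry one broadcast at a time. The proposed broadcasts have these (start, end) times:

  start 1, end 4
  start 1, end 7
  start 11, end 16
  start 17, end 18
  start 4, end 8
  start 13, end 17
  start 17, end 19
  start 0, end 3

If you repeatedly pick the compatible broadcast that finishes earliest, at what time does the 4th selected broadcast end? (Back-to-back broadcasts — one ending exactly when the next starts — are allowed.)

18

Greedy by earliest finish: after sorting by end time, pick each interval compatible with the last pick.
By end time: (0,3), (1,4), (1,7), (4,8), (11,16), (13,17), (17,18), (17,19).
Pick (0,3); next start ≥ 3 → (4,8); next start ≥ 8 → (11,16); next start ≥ 16 → (17,18).
Selected: (0,3) (4,8) (11,16) (17,18)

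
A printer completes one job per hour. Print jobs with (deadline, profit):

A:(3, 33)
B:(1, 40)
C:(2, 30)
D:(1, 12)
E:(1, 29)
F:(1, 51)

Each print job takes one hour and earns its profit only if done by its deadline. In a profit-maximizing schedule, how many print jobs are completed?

Profit order: F=51 B=40 A=33 C=30 E=29 D=12
Assign: F→slot 1, B skipped, A→slot 3, C→slot 2, E skipped, D skipped.
Slots: [1:F] [2:C] [3:A]
3 of 6 scheduled.

3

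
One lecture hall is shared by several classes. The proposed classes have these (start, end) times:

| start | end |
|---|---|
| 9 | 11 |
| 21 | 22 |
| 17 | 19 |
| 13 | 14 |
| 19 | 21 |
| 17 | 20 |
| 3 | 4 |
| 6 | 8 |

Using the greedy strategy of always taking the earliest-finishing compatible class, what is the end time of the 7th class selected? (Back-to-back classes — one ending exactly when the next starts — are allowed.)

Greedy by earliest finish: after sorting by end time, pick each interval compatible with the last pick.
Sorted by end: (3,4)  (6,8)  (9,11)  (13,14)  (17,19)  (17,20)  (19,21)  (21,22)
take (3,4); take (6,8); take (9,11); take (13,14); take (17,19); skip (17,20); take (19,21); take (21,22).
Selected: (3,4) (6,8) (9,11) (13,14) (17,19) (19,21) (21,22)

22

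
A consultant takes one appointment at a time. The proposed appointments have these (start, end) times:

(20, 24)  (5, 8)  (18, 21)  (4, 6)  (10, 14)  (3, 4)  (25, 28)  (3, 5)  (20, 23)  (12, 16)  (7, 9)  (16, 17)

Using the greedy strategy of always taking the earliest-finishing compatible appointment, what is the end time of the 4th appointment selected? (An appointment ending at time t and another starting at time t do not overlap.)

Sorted by end: (3,4)  (3,5)  (4,6)  (5,8)  (7,9)  (10,14)  (12,16)  (16,17)  (18,21)  (20,23)  (20,24)  (25,28)
take (3,4); take (4,6); take (7,9); take (10,14); take (16,17); take (18,21); skip (20,24); take (25,28).
Selected: (3,4) (4,6) (7,9) (10,14) (16,17) (18,21) (25,28)

14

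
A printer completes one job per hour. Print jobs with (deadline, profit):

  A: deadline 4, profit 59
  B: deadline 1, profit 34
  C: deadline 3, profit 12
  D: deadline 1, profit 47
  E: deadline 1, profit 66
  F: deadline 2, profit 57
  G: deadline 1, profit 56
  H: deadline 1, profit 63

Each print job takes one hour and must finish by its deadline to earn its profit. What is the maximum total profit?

Sort by profit descending; place each in the latest free slot ≤ its deadline.
Profit order: E=66 H=63 A=59 F=57 G=56 D=47 B=34 C=12
Assign: E→slot 1, H skipped, A→slot 4, F→slot 2, G skipped, D skipped, B skipped, C→slot 3.
Slots: [1:E] [2:F] [3:C] [4:A]
Profit = 66 + 57 + 12 + 59 = 194

194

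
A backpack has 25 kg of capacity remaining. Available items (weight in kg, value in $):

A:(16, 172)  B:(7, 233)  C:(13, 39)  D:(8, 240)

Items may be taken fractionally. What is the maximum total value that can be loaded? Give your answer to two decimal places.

Greedy by value/weight ratio, highest first.
Ratios (sorted): B 33.29, D 30.00, A 10.75, C 3.00
take B (7 @ 233); take D (8 @ 240); take 10/16 of A → 107.50. Capacity used 25/25.
Total value = 580.50

580.50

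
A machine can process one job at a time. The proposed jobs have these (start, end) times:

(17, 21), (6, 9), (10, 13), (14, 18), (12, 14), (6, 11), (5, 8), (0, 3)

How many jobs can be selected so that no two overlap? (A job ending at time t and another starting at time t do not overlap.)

Sort by end time and greedily take each interval whose start is ≥ the last chosen end.
By end time: (0,3), (5,8), (6,9), (6,11), (10,13), (12,14), (14,18), (17,21).
Pick (0,3); next start ≥ 3 → (5,8); next start ≥ 8 → (10,13); next start ≥ 13 → (14,18).
Selected 4 jobs.

4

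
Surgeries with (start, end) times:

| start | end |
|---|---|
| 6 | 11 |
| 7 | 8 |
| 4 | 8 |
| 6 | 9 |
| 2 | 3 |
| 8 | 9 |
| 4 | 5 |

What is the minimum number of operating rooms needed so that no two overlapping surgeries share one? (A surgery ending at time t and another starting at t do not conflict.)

starts: [2, 4, 4, 6, 6, 7, 8]
ends:   [3, 5, 8, 8, 9, 9, 11]
s2→1 e3→0 s4→1 s4→2 e5→1 s6→2 s6→3 s7→4  — peak 4.

4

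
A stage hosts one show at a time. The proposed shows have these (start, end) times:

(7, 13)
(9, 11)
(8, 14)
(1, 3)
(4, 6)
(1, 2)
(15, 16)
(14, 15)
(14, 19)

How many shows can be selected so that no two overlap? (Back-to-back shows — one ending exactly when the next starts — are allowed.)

Sorted by end: (1,2)  (1,3)  (4,6)  (9,11)  (7,13)  (8,14)  (14,15)  (15,16)  (14,19)
take (1,2); take (4,6); take (9,11); skip (8,14); take (14,15); take (15,16).
Selected 5 shows.

5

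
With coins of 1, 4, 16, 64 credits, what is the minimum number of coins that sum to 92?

5

92 − 1×64→28 − 1×16→12 − 3×4→0
Total coins = 1 + 1 + 3 = 5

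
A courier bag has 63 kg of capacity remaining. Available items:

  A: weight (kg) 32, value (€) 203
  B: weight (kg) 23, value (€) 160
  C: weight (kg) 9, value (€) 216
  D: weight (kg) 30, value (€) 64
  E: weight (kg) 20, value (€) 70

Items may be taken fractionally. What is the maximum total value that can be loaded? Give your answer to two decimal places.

572.66

Greedy by value/weight ratio, highest first.
Ratios (sorted): C 24.00, B 6.96, A 6.34, E 3.50, D 2.13
take C (9 @ 216); take B (23 @ 160); take 31/32 of A → 196.66. Capacity used 63/63.
Total value = 572.66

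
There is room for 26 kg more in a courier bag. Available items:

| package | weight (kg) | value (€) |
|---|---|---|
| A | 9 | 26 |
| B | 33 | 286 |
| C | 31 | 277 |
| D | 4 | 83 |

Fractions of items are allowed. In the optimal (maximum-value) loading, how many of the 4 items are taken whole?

Sort by value per unit weight and fill in that order.
Order: D (83/4=20.75) > C (277/31=8.94) > B (286/33=8.67) > A (26/9=2.89)
Fill: take D (4 @ 83) → take 22/31 of C → 196.58; 26/26 used.
1 item(s) taken whole; one partial (take 22/31 of C).

1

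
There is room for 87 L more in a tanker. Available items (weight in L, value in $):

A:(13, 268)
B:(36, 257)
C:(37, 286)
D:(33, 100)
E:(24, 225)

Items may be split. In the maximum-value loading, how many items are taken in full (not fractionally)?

3

Order: A (268/13=20.62) > E (225/24=9.38) > C (286/37=7.73) > B (257/36=7.14) > D (100/33=3.03)
Fill: take A (13 @ 268) → take E (24 @ 225) → take C (37 @ 286) → take 13/36 of B → 92.81; 87/87 used.
3 item(s) taken whole; one partial (take 13/36 of B).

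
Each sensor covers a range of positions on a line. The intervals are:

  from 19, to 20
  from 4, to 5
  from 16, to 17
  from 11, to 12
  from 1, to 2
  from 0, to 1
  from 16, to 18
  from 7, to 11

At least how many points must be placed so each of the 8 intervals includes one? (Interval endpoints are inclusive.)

5

Sort by right endpoint; whenever an interval is uncovered, place a point at its right end.
Sorted: [0,1] [1,2] [4,5] [7,11] [11,12] [16,17] [16,18] [19,20]
{[0,1],[1,2]} hit by 1; {[4,5]} hit by 5; {[7,11],[11,12]} hit by 11; {[16,17],[16,18]} hit by 17; {[19,20]} hit by 20.
Points: 1, 5, 11, 17, 20 (5 total).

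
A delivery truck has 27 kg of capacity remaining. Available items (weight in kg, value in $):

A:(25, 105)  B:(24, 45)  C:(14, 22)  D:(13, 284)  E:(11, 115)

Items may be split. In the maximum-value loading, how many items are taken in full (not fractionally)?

Ratios (sorted): D 21.85, E 10.45, A 4.20, B 1.88, C 1.57
take D (13 @ 284); take E (11 @ 115); take 3/25 of A → 12.60. Capacity used 27/27.
2 item(s) taken whole; one partial (take 3/25 of A).

2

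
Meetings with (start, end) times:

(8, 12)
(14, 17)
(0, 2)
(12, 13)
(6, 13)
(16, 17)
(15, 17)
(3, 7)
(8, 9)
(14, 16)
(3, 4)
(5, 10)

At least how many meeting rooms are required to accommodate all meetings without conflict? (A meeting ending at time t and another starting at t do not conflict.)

The answer is the maximum number of intervals overlapping at any instant.
Events (time:±→running): 0:+→1 2:-→0 3:+→1 3:+→2 4:-→1 5:+→2 6:+→3 7:-→2 8:+→3 8:+→4 … peak 4.

4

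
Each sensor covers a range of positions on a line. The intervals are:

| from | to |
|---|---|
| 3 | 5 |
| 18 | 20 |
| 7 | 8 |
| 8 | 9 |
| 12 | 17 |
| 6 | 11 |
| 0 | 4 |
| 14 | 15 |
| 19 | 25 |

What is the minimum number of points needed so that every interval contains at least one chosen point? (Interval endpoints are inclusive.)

4

Process intervals by earliest right end; each time one isn't hit yet, stab at its right endpoint.
Sorted: [0,4] [3,5] [7,8] [8,9] [6,11] [14,15] [12,17] [18,20] [19,25]
{[0,4],[3,5]} hit by 4; {[7,8],[8,9],[6,11]} hit by 8; {[14,15],[12,17]} hit by 15; {[18,20],[19,25]} hit by 20.
Points: 4, 8, 15, 20 (4 total).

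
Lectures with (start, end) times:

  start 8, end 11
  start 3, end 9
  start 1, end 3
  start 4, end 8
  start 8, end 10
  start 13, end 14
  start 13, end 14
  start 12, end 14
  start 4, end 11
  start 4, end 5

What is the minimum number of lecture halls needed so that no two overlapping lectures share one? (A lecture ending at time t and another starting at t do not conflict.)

4

starts: [1, 3, 4, 4, 4, 8, 8, 12, 13, 13]
ends:   [3, 5, 8, 9, 10, 11, 11, 14, 14, 14]
s1→1 e3→0 s3→1 s4→2 s4→3 s4→4  — peak 4.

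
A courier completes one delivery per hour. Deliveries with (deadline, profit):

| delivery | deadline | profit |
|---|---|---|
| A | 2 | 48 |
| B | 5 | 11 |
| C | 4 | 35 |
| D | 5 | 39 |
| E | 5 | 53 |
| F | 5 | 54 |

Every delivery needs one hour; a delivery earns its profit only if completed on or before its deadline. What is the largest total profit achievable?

Sort by profit descending; place each in the latest free slot ≤ its deadline.
By profit: F(d5,54), E(d5,53), A(d2,48), D(d5,39), C(d4,35), B(d5,11)
F→slot 5; E→slot 4; A→slot 2; D→slot 3; C→slot 1; B skipped.
Profit = 35 + 48 + 39 + 53 + 54 = 229

229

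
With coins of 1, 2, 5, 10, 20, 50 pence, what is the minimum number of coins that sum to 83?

5

Use the largest denomination that fits, subtract, and repeat.
83 = 1×50 + 1×20 + 1×10 + 1×2 + 1×1
Total coins = 1 + 1 + 1 + 1 + 1 = 5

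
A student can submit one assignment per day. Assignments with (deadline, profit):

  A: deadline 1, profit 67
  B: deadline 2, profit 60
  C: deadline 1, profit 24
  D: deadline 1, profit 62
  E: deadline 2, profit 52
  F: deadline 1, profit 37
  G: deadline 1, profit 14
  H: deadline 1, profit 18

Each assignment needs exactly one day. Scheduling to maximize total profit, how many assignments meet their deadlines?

2

Take jobs in profit order; each goes to the latest open slot no later than its deadline.
By profit: A(d1,67), D(d1,62), B(d2,60), E(d2,52), F(d1,37), C(d1,24), H(d1,18), G(d1,14)
A→slot 1; D skipped; B→slot 2; E skipped; F skipped; C skipped; H skipped; G skipped.
2 of 8 scheduled.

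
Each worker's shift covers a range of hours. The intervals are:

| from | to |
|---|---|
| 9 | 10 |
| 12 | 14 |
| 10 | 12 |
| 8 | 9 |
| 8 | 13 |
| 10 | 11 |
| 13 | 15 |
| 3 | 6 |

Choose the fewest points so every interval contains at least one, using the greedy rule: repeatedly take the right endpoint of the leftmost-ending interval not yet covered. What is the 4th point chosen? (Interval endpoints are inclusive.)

Sorted: [3,6] [8,9] [9,10] [10,11] [10,12] [8,13] [12,14] [13,15]
{[3,6]} hit by 6; {[8,9],[9,10]} hit by 9; {[10,11],[10,12],[8,13]} hit by 11; {[12,14],[13,15]} hit by 14.
Points: 6, 9, 11, 14 (4 total).

14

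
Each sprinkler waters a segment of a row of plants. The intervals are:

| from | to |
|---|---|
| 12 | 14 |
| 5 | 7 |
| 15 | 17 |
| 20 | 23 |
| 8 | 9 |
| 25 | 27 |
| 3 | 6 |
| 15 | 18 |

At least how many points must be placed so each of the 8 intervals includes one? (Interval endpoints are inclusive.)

Sorted: [3,6] [5,7] [8,9] [12,14] [15,17] [15,18] [20,23] [25,27]
{[3,6],[5,7]} hit by 6; {[8,9]} hit by 9; {[12,14]} hit by 14; {[15,17],[15,18]} hit by 17; {[20,23]} hit by 23; {[25,27]} hit by 27.
Points: 6, 9, 14, 17, 23, 27 (6 total).

6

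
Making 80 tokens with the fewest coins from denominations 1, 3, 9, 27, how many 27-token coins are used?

2

Use the largest denomination that fits, subtract, and repeat.
80 − 2×27→26 − 2×9→8 − 2×3→2 − 2×1→0
Count of 27: 2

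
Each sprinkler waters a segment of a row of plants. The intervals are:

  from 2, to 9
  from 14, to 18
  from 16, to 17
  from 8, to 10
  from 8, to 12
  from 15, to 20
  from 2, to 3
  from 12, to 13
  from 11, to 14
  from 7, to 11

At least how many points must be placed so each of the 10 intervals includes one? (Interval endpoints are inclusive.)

4

By right end: [2,3]  [2,9]  [8,10]  [7,11]  [8,12]  [12,13]  [11,14]  [16,17]  [14,18]  [15,20]
[2,3] uncovered → point at 3; [8,10] uncovered → point at 10; [12,13] uncovered → point at 13; [16,17] uncovered → point at 17.
Points: 3, 10, 13, 17 (4 total).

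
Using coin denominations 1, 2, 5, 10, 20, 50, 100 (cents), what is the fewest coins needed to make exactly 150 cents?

Greedy: take as many of the largest coin as possible, then repeat with the remainder.
150 − 1×100→50 − 1×50→0
Total coins = 1 + 1 = 2

2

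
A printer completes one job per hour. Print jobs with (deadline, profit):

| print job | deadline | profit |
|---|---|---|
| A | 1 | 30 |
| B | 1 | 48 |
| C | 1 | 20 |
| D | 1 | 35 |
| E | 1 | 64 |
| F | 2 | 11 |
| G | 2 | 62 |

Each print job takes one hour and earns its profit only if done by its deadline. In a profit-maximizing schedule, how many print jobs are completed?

Sort by profit descending; place each in the latest free slot ≤ its deadline.
Profit order: E=64 G=62 B=48 D=35 A=30 C=20 F=11
Assign: E→slot 1, G→slot 2, B skipped, D skipped, A skipped, C skipped, F skipped.
Slots: [1:E] [2:G]
2 of 7 scheduled.

2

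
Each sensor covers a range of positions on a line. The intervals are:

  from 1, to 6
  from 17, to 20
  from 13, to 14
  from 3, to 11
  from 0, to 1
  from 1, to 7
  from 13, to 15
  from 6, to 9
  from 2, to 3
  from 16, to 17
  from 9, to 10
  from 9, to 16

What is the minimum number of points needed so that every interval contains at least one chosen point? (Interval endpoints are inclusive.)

Sort by right endpoint; whenever an interval is uncovered, place a point at its right end.
Sorted: [0,1] [2,3] [1,6] [1,7] [6,9] [9,10] [3,11] [13,14] [13,15] [9,16] [16,17] [17,20]
{[0,1]} hit by 1; {[2,3],[1,6],[1,7]} hit by 3; {[6,9],[9,10],[3,11]} hit by 9; {[13,14],[13,15],[9,16]} hit by 14; {[16,17],[17,20]} hit by 17.
Points: 1, 3, 9, 14, 17 (5 total).

5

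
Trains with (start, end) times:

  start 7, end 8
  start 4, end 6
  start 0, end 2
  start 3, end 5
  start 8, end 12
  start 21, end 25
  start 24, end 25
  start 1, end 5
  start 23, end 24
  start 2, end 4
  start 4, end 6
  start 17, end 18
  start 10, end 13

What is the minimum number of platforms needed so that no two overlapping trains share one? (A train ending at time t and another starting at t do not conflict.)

The answer is the maximum number of intervals overlapping at any instant.
starts: [0, 1, 2, 3, 4, 4, 7, 8, 10, 17, 21, 23, 24]
ends:   [2, 4, 5, 5, 6, 6, 8, 12, 13, 18, 24, 25, 25]
s0→1 s1→2 e2→1 s2→2 s3→3 e4→2 s4→3 s4→4  — peak 4.

4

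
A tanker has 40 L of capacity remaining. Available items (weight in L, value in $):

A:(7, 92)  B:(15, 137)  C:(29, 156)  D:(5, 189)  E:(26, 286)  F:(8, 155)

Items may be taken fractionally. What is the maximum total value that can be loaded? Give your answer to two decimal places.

656.00

Sort by value per unit weight and fill in that order.
Order: D (189/5=37.80) > F (155/8=19.38) > A (92/7=13.14) > E (286/26=11.00) > B (137/15=9.13) > C (156/29=5.38)
Fill: take D (5 @ 189) → take F (8 @ 155) → take A (7 @ 92) → take 20/26 of E → 220.00; 40/40 used.
Total value = 656.00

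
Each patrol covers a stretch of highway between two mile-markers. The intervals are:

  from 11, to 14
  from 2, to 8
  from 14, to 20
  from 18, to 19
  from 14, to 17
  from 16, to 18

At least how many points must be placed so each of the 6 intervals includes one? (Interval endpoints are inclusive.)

3

Sorted: [2,8] [11,14] [14,17] [16,18] [18,19] [14,20]
{[2,8]} hit by 8; {[11,14],[14,17]} hit by 14; {[16,18],[18,19],[14,20]} hit by 18.
Points: 8, 14, 18 (3 total).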